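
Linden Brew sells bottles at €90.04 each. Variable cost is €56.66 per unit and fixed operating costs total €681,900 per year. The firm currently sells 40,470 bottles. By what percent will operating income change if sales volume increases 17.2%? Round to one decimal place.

Total contribution margin = 40,470 × €33.38 = €1,350,888.60.
EBIT = €1,350,888.60 − €681,900 = €668,988.60.
So DOL = total CM / EBIT = €1,350,888.60 / €668,988.60 = 2.0193.
%ΔEBIT = DOL × %ΔSales = 2.0193 × +17.2% = +34.7%.

+34.7%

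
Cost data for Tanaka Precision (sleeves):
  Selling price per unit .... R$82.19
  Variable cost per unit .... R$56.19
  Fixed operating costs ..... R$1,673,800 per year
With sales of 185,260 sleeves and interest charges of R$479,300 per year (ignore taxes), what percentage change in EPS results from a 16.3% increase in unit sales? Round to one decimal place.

Total contribution margin = 185,260 × R$26.00 = R$4,816,760.00.
Subtracting fixed costs: EBIT = R$4,816,760.00 − R$1,673,800 = R$3,142,960.00.
Interest = R$479,300.00, so EBIT − I = R$2,663,660.00.
DCL = total CM / (EBIT − I) = R$4,816,760.00 / R$2,663,660.00 = 1.8083.
%ΔEPS = DCL × %ΔSales = 1.8083 × +16.3% = +29.5%.

+29.5%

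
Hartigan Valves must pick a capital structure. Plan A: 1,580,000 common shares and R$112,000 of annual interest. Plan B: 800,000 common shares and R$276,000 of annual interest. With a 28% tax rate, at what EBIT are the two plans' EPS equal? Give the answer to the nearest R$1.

R$444,205

Set EPS_A = EPS_B: (EBIT − R$112,000)(1 − 0.28) ÷ 1,580,000 = (EBIT − R$276,000)(1 − 0.28) ÷ 800,000.
Cancelling (1 − t) and cross-multiplying: 800,000·(EBIT − 112,000) = 1,580,000·(EBIT − 276,000).
EBIT × (1,580,000 − 800,000) = 276,000 × 1,580,000 − 112,000 × 800,000 = 346,480,000,000, so EBIT = 346,480,000,000 ÷ 780,000 = 444,205.13.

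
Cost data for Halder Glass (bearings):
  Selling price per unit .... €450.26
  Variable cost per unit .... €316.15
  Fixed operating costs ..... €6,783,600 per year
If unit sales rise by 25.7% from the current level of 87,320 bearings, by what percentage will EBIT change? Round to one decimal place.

+61.1%

Total contribution margin = 87,320 × €134.11 = €11,710,485.20.
Operating income = contribution − fixed costs = €11,710,485.20 − €6,783,600 = €4,926,885.20.
Degree of operating leverage = €11,710,485.20 / €4,926,885.20 = 2.3769.
%ΔEBIT = DOL × %ΔSales = 2.3769 × +25.7% = +61.1%.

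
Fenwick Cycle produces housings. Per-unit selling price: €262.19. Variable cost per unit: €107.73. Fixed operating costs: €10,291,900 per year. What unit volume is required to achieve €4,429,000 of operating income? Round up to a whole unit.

95,306 housings

Each unit contributes €262.19 − €107.73 = €154.46.
Units = (FC + target) / CM = (€10,291,900 + €4,429,000) / €154.46 = 95,305.58, so 95,306 housings.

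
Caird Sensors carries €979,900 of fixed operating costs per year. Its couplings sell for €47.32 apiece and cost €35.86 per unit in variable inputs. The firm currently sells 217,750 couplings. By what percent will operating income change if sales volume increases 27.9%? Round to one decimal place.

+45.9%

Total contribution margin = 217,750 × €11.46 = €2,495,415.00.
Operating income = contribution − fixed costs = €2,495,415.00 − €979,900 = €1,515,515.00.
So DOL = total CM / EBIT = €2,495,415.00 / €1,515,515.00 = 1.6466.
So EBIT moves 1.6466 × (+27.9%) = +45.9%.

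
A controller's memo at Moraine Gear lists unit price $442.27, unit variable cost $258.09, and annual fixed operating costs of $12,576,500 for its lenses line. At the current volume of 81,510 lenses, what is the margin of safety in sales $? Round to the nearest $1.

Contribution margin per unit = $442.27 − $258.09 = $184.18. Break-even units = $12,576,500 ÷ $184.18 = 68,283.74; break-even revenue = 68,283.74 × $442.27 = $30,199,851.53.
Current sales = 81,510 × $442.27 = $36,049,427.70.
Margin of safety = $36,049,427.70 − $30,199,851.53 = $5,849,576.

$5,849,576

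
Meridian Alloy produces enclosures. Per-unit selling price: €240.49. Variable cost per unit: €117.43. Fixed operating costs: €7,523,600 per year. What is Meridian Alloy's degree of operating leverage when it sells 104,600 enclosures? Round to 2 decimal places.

2.41

At 104,600 units, contribution = 104,600 × €123.06 = €12,872,076.00.
Subtracting fixed costs: EBIT = €12,872,076.00 − €7,523,600 = €5,348,476.00.
DOL = contribution ÷ EBIT = €12,872,076.00 ÷ €5,348,476.00 = 2.4067.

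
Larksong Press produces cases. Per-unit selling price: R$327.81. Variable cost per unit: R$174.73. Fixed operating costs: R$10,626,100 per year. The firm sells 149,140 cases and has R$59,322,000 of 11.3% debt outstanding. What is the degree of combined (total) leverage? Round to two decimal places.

Contribution at this volume is 149,140 × R$153.08 = R$22,830,351.20.
Subtracting fixed costs: EBIT = R$22,830,351.20 − R$10,626,100 = R$12,204,251.20. Interest = R$6,703,386.00.
DOL = R$22,830,351.20 ÷ R$12,204,251.20 = 1.8707; DFL = R$12,204,251.20 ÷ R$5,500,865.20 = 2.2186.
Combined leverage = 1.8707 × 2.2186 = 4.1503.

4.15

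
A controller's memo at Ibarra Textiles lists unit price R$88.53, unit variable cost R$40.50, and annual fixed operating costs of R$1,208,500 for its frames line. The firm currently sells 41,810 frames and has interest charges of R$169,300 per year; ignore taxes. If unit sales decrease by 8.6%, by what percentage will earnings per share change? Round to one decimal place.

-27.4%

At 41,810 units, contribution = 41,810 × R$48.03 = R$2,008,134.30.
Subtracting fixed costs: EBIT = R$2,008,134.30 − R$1,208,500 = R$799,634.30.
Interest = R$169,300.00, so EBIT − I = R$630,334.30.
Degree of combined leverage = contribution ÷ (EBIT − I) = R$2,008,134.30 ÷ R$630,334.30 = 3.1858.
EPS therefore changes by 3.1858 × (-8.6%) = -27.4%.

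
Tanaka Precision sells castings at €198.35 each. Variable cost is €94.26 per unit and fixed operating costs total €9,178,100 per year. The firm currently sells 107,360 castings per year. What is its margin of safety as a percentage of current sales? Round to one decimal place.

17.9%

Contribution margin per unit = €198.35 − €94.26 = €104.09. Break-even units = €9,178,100 ÷ €104.09 = 88,174.66; break-even revenue = 88,174.66 × €198.35 = €17,489,443.13.
Current sales = 107,360 × €198.35 = €21,294,856.00.
Margin of safety = (€21,294,856.00 − €17,489,443.13) ÷ €21,294,856.00 = 17.9%.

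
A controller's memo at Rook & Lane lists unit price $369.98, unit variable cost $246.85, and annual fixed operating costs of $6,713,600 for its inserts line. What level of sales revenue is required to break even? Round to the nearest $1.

Contribution margin per unit = $369.98 − $246.85 = $123.13, a CM ratio of $123.13 ÷ $369.98 = 0.3328.
Break-even sales = FC ÷ CM ratio = $6,713,600 × $369.98 / $123.13 = $20,172,969.

$20,172,969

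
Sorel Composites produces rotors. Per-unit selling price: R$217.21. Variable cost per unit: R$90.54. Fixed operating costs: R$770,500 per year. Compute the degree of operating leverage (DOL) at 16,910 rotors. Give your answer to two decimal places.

1.56

Total contribution margin = 16,910 × R$126.67 = R$2,141,989.70.
Operating income = contribution − fixed costs = R$2,141,989.70 − R$770,500 = R$1,371,489.70.
So DOL = total CM / EBIT = R$2,141,989.70 / R$1,371,489.70 = 1.5618.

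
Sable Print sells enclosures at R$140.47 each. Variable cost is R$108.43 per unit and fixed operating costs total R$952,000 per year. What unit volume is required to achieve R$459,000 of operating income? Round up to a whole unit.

44,039 enclosures

Each unit contributes R$140.47 − R$108.43 = R$32.04.
Units = (FC + target) / CM = (R$952,000 + R$459,000) / R$32.04 = 44,038.70, so 44,039 enclosures.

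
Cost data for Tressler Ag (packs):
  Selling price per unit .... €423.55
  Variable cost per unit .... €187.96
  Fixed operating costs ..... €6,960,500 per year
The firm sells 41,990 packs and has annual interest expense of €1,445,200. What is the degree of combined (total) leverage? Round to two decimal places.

Contribution at this volume is 41,990 × €235.59 = €9,892,424.10.
Subtracting fixed costs: EBIT = €9,892,424.10 − €6,960,500 = €2,931,924.10. Interest = €1,445,200.00, so EBIT − I = €1,486,724.10.
Degree of total leverage = total CM / (EBIT − interest) = €9,892,424.10 / €1,486,724.10 = 6.6538.

6.65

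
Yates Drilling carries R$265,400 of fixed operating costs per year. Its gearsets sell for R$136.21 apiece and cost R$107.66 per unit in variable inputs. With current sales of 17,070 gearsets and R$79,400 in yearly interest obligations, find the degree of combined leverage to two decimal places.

Contribution at this volume is 17,070 × R$28.55 = R$487,348.50.
Subtracting fixed costs: EBIT = R$487,348.50 − R$265,400 = R$221,948.50. Interest = R$79,400.00.
DOL = R$487,348.50 ÷ R$221,948.50 = 2.1958; DFL = R$221,948.50 ÷ R$142,548.50 = 1.5570.
DCL = DOL × DFL = 2.1958 × 1.5570 = 3.4189.

3.42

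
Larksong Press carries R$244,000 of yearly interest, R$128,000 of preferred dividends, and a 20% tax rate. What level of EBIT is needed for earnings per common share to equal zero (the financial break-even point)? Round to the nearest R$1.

R$404,000

Preferred dividends are paid after tax, so their pre-tax equivalent is R$128,000 ÷ (1 − 0.20) = R$160,000.00.
EPS = 0 when EBIT covers interest plus the pre-tax preferred burden: R$244,000 + R$160,000.00 = R$404,000.00.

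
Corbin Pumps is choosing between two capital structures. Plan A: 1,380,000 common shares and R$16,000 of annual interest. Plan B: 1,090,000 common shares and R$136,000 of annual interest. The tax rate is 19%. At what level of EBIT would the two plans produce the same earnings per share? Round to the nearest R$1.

Set EPS_A = EPS_B: (EBIT − R$16,000)(1 − 0.19) ÷ 1,380,000 = (EBIT − R$136,000)(1 − 0.19) ÷ 1,090,000.
The (1 − t) factor cancels: (EBIT − 16,000) × 1,090,000 = (EBIT − 136,000) × 1,380,000.
Solving, EBIT = (136,000·1,380,000 − 16,000·1,090,000) / (1,380,000 − 1,090,000) = 170,240,000,000 / 290,000 = 587,034.48.

R$587,034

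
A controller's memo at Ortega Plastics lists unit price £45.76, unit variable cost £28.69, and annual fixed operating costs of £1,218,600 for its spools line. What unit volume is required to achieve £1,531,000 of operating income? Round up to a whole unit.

Contribution margin per unit = £45.76 − £28.69 = £17.07.
Units = (FC + target) / CM = (£1,218,600 + £1,531,000) / £17.07 = 161,077.91, so 161,078 spools.

161,078 spools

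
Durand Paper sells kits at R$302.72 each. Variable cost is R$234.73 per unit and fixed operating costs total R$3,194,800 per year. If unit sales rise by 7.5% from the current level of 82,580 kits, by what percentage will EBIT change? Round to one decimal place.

+17.4%

Total contribution margin = 82,580 × R$67.99 = R$5,614,614.20.
EBIT = R$5,614,614.20 − R$3,194,800 = R$2,419,814.20.
Degree of operating leverage = R$5,614,614.20 / R$2,419,814.20 = 2.3203.
Operating income changes by 2.3203 × +7.5% = +17.4%.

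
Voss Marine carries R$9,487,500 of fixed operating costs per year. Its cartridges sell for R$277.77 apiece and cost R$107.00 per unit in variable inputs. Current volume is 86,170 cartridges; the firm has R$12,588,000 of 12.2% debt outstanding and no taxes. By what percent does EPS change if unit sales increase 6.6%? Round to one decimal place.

+26.3%

Contribution at this volume is 86,170 × R$170.77 = R$14,715,250.90.
EBIT = R$14,715,250.90 − R$9,487,500 = R$5,227,750.90.
Interest = R$1,535,736.00, so EBIT − I = R$3,692,014.90.
DCL = total CM / (EBIT − I) = R$14,715,250.90 / R$3,692,014.90 = 3.9857.
EPS therefore changes by 3.9857 × (+6.6%) = +26.3%.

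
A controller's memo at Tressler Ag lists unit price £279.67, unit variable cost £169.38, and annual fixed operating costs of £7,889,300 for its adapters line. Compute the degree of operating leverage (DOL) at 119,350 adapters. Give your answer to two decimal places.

Contribution at this volume is 119,350 × £110.29 = £13,163,111.50.
Operating income = contribution − fixed costs = £13,163,111.50 − £7,889,300 = £5,273,811.50.
DOL = contribution ÷ EBIT = £13,163,111.50 ÷ £5,273,811.50 = 2.4959.

2.50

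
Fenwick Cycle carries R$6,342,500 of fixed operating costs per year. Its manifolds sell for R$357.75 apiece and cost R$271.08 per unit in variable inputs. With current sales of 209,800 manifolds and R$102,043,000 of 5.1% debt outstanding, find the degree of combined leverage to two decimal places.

2.74

Total contribution margin = 209,800 × R$86.67 = R$18,183,366.00.
Subtracting fixed costs: EBIT = R$18,183,366.00 − R$6,342,500 = R$11,840,866.00. Interest = R$5,204,193.00, so EBIT − I = R$6,636,673.00.
Degree of total leverage = total CM / (EBIT − interest) = R$18,183,366.00 / R$6,636,673.00 = 2.7398.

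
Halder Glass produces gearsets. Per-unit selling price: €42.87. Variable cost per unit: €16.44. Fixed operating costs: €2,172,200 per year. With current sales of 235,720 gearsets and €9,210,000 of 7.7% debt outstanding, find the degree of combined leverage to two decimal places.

Contribution at this volume is 235,720 × €26.43 = €6,230,079.60.
Operating income = contribution − fixed costs = €6,230,079.60 − €2,172,200 = €4,057,879.60. Interest = €709,170.00.
DOL = €6,230,079.60 ÷ €4,057,879.60 = 1.5353; DFL = €4,057,879.60 ÷ €3,348,709.60 = 1.2118.
DCL = DOL × DFL = 1.5353 × 1.2118 = 1.8605.

1.86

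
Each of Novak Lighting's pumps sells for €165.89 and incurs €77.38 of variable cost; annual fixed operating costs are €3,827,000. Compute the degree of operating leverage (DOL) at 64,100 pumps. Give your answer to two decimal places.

At 64,100 units, contribution = 64,100 × €88.51 = €5,673,491.00.
Operating income = contribution − fixed costs = €5,673,491.00 − €3,827,000 = €1,846,491.00.
So DOL = total CM / EBIT = €5,673,491.00 / €1,846,491.00 = 3.0726.

3.07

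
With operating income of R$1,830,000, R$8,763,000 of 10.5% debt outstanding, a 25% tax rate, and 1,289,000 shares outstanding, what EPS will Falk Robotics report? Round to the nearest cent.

Pre-tax income = R$1,830,000 − R$920,115.00 = R$909,885.00.
Net income = R$909,885.00 × (1 − 0.25) = R$682,413.75.
EPS = R$682,413.75 ÷ 1,289,000 = R$0.53.

R$0.53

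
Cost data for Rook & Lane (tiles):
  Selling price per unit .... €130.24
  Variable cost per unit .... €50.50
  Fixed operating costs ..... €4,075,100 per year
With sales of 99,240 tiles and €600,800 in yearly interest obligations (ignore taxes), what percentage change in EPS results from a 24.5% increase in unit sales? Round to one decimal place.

+59.9%

Contribution at this volume is 99,240 × €79.74 = €7,913,397.60.
Subtracting fixed costs: EBIT = €7,913,397.60 − €4,075,100 = €3,838,297.60.
After interest of €600,800.00, pre-tax earnings = €3,237,497.60.
DCL = total CM / (EBIT − I) = €7,913,397.60 / €3,237,497.60 = 2.4443.
EPS therefore changes by 2.4443 × (+24.5%) = +59.9%.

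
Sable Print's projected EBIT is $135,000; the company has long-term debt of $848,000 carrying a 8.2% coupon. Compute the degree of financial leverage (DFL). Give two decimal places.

Annual interest charges come to $69,536.00.
DFL = EBIT ÷ (EBIT − I) = $135,000 ÷ ($135,000 − $69,536.00) = $135,000 ÷ $65,464.00 = 2.0622.

2.06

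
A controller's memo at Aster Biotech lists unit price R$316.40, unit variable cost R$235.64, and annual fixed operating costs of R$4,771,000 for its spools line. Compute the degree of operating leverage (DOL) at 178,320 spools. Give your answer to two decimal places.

Total contribution margin = 178,320 × R$80.76 = R$14,401,123.20.
Operating income = contribution − fixed costs = R$14,401,123.20 − R$4,771,000 = R$9,630,123.20.
Degree of operating leverage = R$14,401,123.20 / R$9,630,123.20 = 1.4954.

1.50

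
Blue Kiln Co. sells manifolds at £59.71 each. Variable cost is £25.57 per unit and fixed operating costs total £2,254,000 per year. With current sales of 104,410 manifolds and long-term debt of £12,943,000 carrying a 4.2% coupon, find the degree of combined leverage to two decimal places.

Total contribution margin = 104,410 × £34.14 = £3,564,557.40.
Operating income = contribution − fixed costs = £3,564,557.40 − £2,254,000 = £1,310,557.40. Interest = £543,606.00, so EBIT − I = £766,951.40.
Degree of total leverage = total CM / (EBIT − interest) = £3,564,557.40 / £766,951.40 = 4.6477.

4.65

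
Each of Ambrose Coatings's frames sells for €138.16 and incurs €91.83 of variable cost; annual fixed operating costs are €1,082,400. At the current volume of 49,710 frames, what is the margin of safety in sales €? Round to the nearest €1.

€3,640,125

Contribution margin per unit = €138.16 − €91.83 = €46.33. Break-even units = €1,082,400 ÷ €46.33 = 23,362.83; break-even revenue = 23,362.83 × €138.16 = €3,227,808.85.
Actual sales revenue = 49,710 × €138.16 = €6,867,933.60.
Margin of safety = €6,867,933.60 − €3,227,808.85 = €3,640,125.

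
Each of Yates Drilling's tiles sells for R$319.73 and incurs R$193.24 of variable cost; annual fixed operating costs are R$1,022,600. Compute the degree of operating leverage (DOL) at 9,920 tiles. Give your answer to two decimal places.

5.40

Contribution at this volume is 9,920 × R$126.49 = R$1,254,780.80.
Subtracting fixed costs: EBIT = R$1,254,780.80 − R$1,022,600 = R$232,180.80.
Degree of operating leverage = R$1,254,780.80 / R$232,180.80 = 5.4043.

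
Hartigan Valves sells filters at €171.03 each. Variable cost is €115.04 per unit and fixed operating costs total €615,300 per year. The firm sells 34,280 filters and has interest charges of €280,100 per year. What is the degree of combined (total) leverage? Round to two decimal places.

Contribution at this volume is 34,280 × €55.99 = €1,919,337.20.
EBIT = €1,919,337.20 − €615,300 = €1,304,037.20. Interest = €280,100.00.
DOL = €1,919,337.20 ÷ €1,304,037.20 = 1.4718; DFL = €1,304,037.20 ÷ €1,023,937.20 = 1.2736.
DCL = DOL × DFL = 1.4718 × 1.2736 = 1.8745.

1.87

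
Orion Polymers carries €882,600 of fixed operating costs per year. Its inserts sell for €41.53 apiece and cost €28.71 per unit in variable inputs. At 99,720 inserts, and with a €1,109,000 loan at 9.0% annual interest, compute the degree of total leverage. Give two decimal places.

At 99,720 units, contribution = 99,720 × €12.82 = €1,278,410.40.
EBIT = €1,278,410.40 − €882,600 = €395,810.40. Interest = €99,810.00, so EBIT − I = €296,000.40.
DCL = contribution ÷ (EBIT − I) = €1,278,410.40 ÷ €296,000.40 = 4.3189.

4.32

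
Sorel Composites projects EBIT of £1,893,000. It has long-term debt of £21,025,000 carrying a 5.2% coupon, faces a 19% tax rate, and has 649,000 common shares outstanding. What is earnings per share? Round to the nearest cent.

£1.00

Pre-tax income = £1,893,000 − £1,093,300.00 = £799,700.00.
After tax at 19%: net income = £799,700.00 × 0.81 = £647,757.00.
EPS = £647,757.00 ÷ 649,000 = £1.00.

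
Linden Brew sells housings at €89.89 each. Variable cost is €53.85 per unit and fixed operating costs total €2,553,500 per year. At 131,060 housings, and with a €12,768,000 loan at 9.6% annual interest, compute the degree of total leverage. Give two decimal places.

5.00

Contribution at this volume is 131,060 × €36.04 = €4,723,402.40.
Subtracting fixed costs: EBIT = €4,723,402.40 − €2,553,500 = €2,169,902.40. Interest = €1,225,728.00, so EBIT − I = €944,174.40.
DCL = contribution ÷ (EBIT − I) = €4,723,402.40 ÷ €944,174.40 = 5.0027.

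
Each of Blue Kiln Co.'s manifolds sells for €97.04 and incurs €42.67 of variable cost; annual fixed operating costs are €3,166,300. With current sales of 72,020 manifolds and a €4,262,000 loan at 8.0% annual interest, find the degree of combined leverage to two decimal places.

Total contribution margin = 72,020 × €54.37 = €3,915,727.40.
EBIT = €3,915,727.40 − €3,166,300 = €749,427.40. Interest = €340,960.00, so EBIT − I = €408,467.40.
DCL = contribution ÷ (EBIT − I) = €3,915,727.40 ÷ €408,467.40 = 9.5864.

9.59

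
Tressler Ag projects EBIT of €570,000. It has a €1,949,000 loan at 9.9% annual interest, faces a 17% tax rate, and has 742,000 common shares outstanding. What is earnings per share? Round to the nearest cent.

€0.42

Interest = €192,951.00, so EBT = €570,000 − €192,951.00 = €377,049.00.
Net income = €377,049.00 × (1 − 0.17) = €312,950.67.
Per share: €312,950.67 / 742,000 shares = €0.42.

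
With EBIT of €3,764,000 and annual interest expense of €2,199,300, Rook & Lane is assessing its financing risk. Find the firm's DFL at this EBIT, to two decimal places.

2.41

Annual interest charges come to €2,199,300.00.
Degree of financial leverage = EBIT / (EBIT − interest) = €3,764,000 / €1,564,700.00 = 2.4056.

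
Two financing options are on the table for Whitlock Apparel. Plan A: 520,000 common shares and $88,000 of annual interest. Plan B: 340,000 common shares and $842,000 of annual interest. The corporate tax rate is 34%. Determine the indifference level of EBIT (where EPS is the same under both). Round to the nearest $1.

At indifference, (EBIT − 88,000)(1 − t)/520,000 = (EBIT − 842,000)(1 − t)/340,000.
The (1 − t) factor cancels: (EBIT − 88,000) × 340,000 = (EBIT − 842,000) × 520,000.
EBIT × (520,000 − 340,000) = 842,000 × 520,000 − 88,000 × 340,000 = 407,920,000,000, so EBIT = 407,920,000,000 ÷ 180,000 = 2,266,222.22.

$2,266,222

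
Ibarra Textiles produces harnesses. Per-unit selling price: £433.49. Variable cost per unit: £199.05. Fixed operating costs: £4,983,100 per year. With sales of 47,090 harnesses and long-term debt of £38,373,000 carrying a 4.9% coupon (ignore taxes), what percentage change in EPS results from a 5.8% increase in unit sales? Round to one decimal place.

At 47,090 units, contribution = 47,090 × £234.44 = £11,039,779.60.
EBIT = £11,039,779.60 − £4,983,100 = £6,056,679.60.
Interest = £1,880,277.00, so EBIT − I = £4,176,402.60.
Degree of combined leverage = contribution ÷ (EBIT − I) = £11,039,779.60 ÷ £4,176,402.60 = 2.6434.
EPS therefore changes by 2.6434 × (+5.8%) = +15.3%.

+15.3%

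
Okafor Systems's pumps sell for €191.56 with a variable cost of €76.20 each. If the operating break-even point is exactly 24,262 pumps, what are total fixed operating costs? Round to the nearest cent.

Contribution margin per unit = €191.56 − €76.20 = €115.36.
Fixed costs = break-even units × CM = 24,262 × €115.36 = €2,798,864.32.

€2,798,864.32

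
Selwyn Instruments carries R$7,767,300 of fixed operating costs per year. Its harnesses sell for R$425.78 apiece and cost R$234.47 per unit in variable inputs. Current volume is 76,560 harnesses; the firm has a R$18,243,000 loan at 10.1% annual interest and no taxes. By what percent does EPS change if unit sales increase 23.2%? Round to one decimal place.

+67.5%

At 76,560 units, contribution = 76,560 × R$191.31 = R$14,646,693.60.
Subtracting fixed costs: EBIT = R$14,646,693.60 − R$7,767,300 = R$6,879,393.60.
After interest of R$1,842,543.00, pre-tax earnings = R$5,036,850.60.
DCL = total CM / (EBIT − I) = R$14,646,693.60 / R$5,036,850.60 = 2.9079.
EPS therefore changes by 2.9079 × (+23.2%) = +67.5%.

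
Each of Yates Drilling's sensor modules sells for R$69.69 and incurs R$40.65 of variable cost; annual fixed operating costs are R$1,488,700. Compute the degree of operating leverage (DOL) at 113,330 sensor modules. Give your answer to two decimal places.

1.83

At 113,330 units, contribution = 113,330 × R$29.04 = R$3,291,103.20.
EBIT = R$3,291,103.20 − R$1,488,700 = R$1,802,403.20.
So DOL = total CM / EBIT = R$3,291,103.20 / R$1,802,403.20 = 1.8260.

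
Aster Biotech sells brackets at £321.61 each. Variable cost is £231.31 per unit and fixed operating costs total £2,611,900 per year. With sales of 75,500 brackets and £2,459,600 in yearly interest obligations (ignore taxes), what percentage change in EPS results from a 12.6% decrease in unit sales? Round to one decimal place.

-49.2%

At 75,500 units, contribution = 75,500 × £90.30 = £6,817,650.00.
EBIT = £6,817,650.00 − £2,611,900 = £4,205,750.00.
Interest = £2,459,600.00, so EBIT − I = £1,746,150.00.
Degree of combined leverage = contribution ÷ (EBIT − I) = £6,817,650.00 ÷ £1,746,150.00 = 3.9044.
EPS therefore changes by 3.9044 × (-12.6%) = -49.2%.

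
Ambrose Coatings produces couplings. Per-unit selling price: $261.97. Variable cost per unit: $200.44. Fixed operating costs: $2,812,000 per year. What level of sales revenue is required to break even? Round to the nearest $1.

$11,972,365

CM per unit = $261.97 − $200.44 = $61.53; CM ratio = $61.53 / $261.97 = 0.2349.
Break-even sales = FC ÷ CM ratio = $2,812,000 × $261.97 / $61.53 = $11,972,365.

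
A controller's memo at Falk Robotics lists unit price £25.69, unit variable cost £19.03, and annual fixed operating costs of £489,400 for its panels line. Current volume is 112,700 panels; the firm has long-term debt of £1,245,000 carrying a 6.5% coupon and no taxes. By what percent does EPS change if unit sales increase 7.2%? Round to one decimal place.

+30.0%

Contribution at this volume is 112,700 × £6.66 = £750,582.00.
Subtracting fixed costs: EBIT = £750,582.00 − £489,400 = £261,182.00.
After interest of £80,925.00, pre-tax earnings = £180,257.00.
Degree of combined leverage = contribution ÷ (EBIT − I) = £750,582.00 ÷ £180,257.00 = 4.1640.
EPS therefore changes by 4.1640 × (+7.2%) = +30.0%.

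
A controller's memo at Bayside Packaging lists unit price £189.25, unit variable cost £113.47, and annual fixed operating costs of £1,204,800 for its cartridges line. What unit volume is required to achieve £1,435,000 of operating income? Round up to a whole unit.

34,836 cartridges

Each unit contributes £189.25 − £113.47 = £75.78.
Units = (FC + target) / CM = (£1,204,800 + £1,435,000) / £75.78 = 34,835.05, so 34,836 cartridges.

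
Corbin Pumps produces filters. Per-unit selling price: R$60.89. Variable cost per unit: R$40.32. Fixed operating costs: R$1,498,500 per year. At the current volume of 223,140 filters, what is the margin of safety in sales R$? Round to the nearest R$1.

R$9,151,231

Each unit contributes R$60.89 − R$40.32 = R$20.57. Break-even units = R$1,498,500 ÷ R$20.57 = 72,848.81; break-even revenue = 72,848.81 × R$60.89 = R$4,435,763.98.
Current sales = 223,140 × R$60.89 = R$13,586,994.60.
Margin of safety = R$13,586,994.60 − R$4,435,763.98 = R$9,151,231.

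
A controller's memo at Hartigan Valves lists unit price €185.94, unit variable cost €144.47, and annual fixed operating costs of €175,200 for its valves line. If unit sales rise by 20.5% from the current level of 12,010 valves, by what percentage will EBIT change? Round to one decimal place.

+31.6%

Total contribution margin = 12,010 × €41.47 = €498,054.70.
Operating income = contribution − fixed costs = €498,054.70 − €175,200 = €322,854.70.
DOL = contribution ÷ EBIT = €498,054.70 ÷ €322,854.70 = 1.5427.
%ΔEBIT = DOL × %ΔSales = 1.5427 × +20.5% = +31.6%.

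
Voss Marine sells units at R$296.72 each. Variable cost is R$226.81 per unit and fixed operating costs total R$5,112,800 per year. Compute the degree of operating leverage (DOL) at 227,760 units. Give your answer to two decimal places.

1.47

Total contribution margin = 227,760 × R$69.91 = R$15,922,701.60.
EBIT = R$15,922,701.60 − R$5,112,800 = R$10,809,901.60.
Degree of operating leverage = R$15,922,701.60 / R$10,809,901.60 = 1.4730.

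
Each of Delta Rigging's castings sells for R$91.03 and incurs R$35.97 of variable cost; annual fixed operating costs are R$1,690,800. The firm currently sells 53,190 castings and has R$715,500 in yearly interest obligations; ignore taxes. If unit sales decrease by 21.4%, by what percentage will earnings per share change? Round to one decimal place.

-120.0%

Contribution at this volume is 53,190 × R$55.06 = R$2,928,641.40.
Subtracting fixed costs: EBIT = R$2,928,641.40 − R$1,690,800 = R$1,237,841.40.
Interest = R$715,500.00, so EBIT − I = R$522,341.40.
Degree of combined leverage = contribution ÷ (EBIT − I) = R$2,928,641.40 ÷ R$522,341.40 = 5.6068.
%ΔEPS = DCL × %ΔSales = 5.6068 × -21.4% = -120.0%.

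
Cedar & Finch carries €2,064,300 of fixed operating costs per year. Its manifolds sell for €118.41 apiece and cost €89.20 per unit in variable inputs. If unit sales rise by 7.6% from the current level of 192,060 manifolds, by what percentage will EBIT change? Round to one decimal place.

Contribution at this volume is 192,060 × €29.21 = €5,610,072.60.
Operating income = contribution − fixed costs = €5,610,072.60 − €2,064,300 = €3,545,772.60.
Degree of operating leverage = €5,610,072.60 / €3,545,772.60 = 1.5822.
So EBIT moves 1.5822 × (+7.6%) = +12.0%.

+12.0%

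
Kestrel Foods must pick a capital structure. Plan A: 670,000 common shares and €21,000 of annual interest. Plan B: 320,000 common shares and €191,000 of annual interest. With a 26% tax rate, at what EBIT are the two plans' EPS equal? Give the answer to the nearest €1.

Set EPS_A = EPS_B: (EBIT − €21,000)(1 − 0.26) ÷ 670,000 = (EBIT − €191,000)(1 − 0.26) ÷ 320,000.
The (1 − t) factor cancels: (EBIT − 21,000) × 320,000 = (EBIT − 191,000) × 670,000.
EBIT × (670,000 − 320,000) = 191,000 × 670,000 − 21,000 × 320,000 = 121,250,000,000, so EBIT = 121,250,000,000 ÷ 350,000 = 346,428.57.

€346,429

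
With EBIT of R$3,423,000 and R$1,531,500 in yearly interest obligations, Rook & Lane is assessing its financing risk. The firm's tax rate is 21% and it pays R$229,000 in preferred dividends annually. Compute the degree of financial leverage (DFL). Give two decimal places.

2.14

Interest = R$1,531,500.00.
Preferred dividends grossed up pre-tax: R$229,000 / (1 − 0.21) = R$289,873.42.
DFL = EBIT ÷ [EBIT − I − D_p/(1−t)] = R$3,423,000 ÷ [R$3,423,000 − R$1,531,500.00 − R$289,873.42] = R$3,423,000 ÷ R$1,601,626.58 = 2.1372.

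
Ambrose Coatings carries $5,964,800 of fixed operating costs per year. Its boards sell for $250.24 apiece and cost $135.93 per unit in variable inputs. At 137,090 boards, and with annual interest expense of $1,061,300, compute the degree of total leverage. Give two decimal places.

1.81

At 137,090 units, contribution = 137,090 × $114.31 = $15,670,757.90.
EBIT = $15,670,757.90 − $5,964,800 = $9,705,957.90. Interest = $1,061,300.00, so EBIT − I = $8,644,657.90.
DCL = contribution ÷ (EBIT − I) = $15,670,757.90 ÷ $8,644,657.90 = 1.8128.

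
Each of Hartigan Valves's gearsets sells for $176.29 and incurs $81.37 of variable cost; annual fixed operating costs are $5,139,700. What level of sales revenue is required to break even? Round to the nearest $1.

$9,545,699

CM per unit = $176.29 − $81.37 = $94.92; CM ratio = $94.92 / $176.29 = 0.5384.
Break-even revenue = fixed costs × price ÷ CM = $5,139,700 × $176.29 ÷ $94.92 = $9,545,699.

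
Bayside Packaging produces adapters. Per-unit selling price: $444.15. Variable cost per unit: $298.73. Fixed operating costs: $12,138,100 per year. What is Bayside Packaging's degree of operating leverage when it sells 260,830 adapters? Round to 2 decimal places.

At 260,830 units, contribution = 260,830 × $145.42 = $37,929,898.60.
Operating income = contribution − fixed costs = $37,929,898.60 − $12,138,100 = $25,791,798.60.
So DOL = total CM / EBIT = $37,929,898.60 / $25,791,798.60 = 1.4706.

1.47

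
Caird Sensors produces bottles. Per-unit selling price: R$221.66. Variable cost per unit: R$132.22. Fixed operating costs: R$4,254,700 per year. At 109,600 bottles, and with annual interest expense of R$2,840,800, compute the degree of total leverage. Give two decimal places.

3.62

Contribution at this volume is 109,600 × R$89.44 = R$9,802,624.00.
Subtracting fixed costs: EBIT = R$9,802,624.00 − R$4,254,700 = R$5,547,924.00. Interest = R$2,840,800.00, so EBIT − I = R$2,707,124.00.
Degree of total leverage = total CM / (EBIT − interest) = R$9,802,624.00 / R$2,707,124.00 = 3.6210.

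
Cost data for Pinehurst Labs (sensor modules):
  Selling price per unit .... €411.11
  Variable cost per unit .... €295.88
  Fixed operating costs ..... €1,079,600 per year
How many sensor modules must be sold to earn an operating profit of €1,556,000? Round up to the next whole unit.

Unit CM = price − variable cost = €411.11 − €295.88 = €115.23.
Need Q such that Q × €115.23 − €1,079,600 = €1,556,000, i.e. Q = €2,635,600 / €115.23 = 22,872.52 → 22,873.

22,873 sensor modules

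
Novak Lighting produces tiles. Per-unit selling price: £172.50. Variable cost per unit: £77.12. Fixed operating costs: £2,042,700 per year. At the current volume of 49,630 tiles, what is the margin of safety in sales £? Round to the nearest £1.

Each unit contributes £172.50 − £77.12 = £95.38. Break-even units = £2,042,700 ÷ £95.38 = 21,416.44; break-even revenue = 21,416.44 × £172.50 = £3,694,335.81.
Current sales = 49,630 × £172.50 = £8,561,175.00.
Margin of safety = £8,561,175.00 − £3,694,335.81 = £4,866,839.

£4,866,839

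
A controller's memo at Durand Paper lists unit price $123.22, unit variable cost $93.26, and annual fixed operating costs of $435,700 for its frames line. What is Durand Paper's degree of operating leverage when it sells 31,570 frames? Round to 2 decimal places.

Contribution at this volume is 31,570 × $29.96 = $945,837.20.
Operating income = contribution − fixed costs = $945,837.20 − $435,700 = $510,137.20.
Degree of operating leverage = $945,837.20 / $510,137.20 = 1.8541.

1.85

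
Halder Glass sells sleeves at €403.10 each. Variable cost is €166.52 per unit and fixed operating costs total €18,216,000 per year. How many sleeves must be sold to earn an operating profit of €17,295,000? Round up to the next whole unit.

Each unit contributes €403.10 − €166.52 = €236.58.
Units = (FC + target) / CM = (€18,216,000 + €17,295,000) / €236.58 = 150,101.45, so 150,102 sleeves.

150,102 sleeves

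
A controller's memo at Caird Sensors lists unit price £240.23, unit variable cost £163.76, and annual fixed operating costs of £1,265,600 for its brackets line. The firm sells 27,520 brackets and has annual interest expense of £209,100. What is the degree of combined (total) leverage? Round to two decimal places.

Total contribution margin = 27,520 × £76.47 = £2,104,454.40.
Subtracting fixed costs: EBIT = £2,104,454.40 − £1,265,600 = £838,854.40. Interest = £209,100.00.
DOL = £2,104,454.40 ÷ £838,854.40 = 2.5087; DFL = £838,854.40 ÷ £629,754.40 = 1.3320.
Combined leverage = 2.5087 × 1.3320 = 3.3416.

3.34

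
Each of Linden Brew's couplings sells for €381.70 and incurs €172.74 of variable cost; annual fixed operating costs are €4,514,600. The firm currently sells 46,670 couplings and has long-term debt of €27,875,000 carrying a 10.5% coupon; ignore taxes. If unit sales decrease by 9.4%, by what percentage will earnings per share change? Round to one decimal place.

At 46,670 units, contribution = 46,670 × €208.96 = €9,752,163.20.
EBIT = €9,752,163.20 − €4,514,600 = €5,237,563.20.
Interest = €2,926,875.00, so EBIT − I = €2,310,688.20.
DCL = total CM / (EBIT − I) = €9,752,163.20 / €2,310,688.20 = 4.2205.
EPS therefore changes by 4.2205 × (-9.4%) = -39.7%.

-39.7%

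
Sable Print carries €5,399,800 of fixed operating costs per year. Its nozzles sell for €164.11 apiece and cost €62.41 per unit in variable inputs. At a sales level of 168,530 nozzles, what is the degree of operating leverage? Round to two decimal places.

At 168,530 units, contribution = 168,530 × €101.70 = €17,139,501.00.
EBIT = €17,139,501.00 − €5,399,800 = €11,739,701.00.
So DOL = total CM / EBIT = €17,139,501.00 / €11,739,701.00 = 1.4600.

1.46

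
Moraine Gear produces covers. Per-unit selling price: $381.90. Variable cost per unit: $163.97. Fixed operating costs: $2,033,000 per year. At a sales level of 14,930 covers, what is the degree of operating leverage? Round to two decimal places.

2.67

Total contribution margin = 14,930 × $217.93 = $3,253,694.90.
Operating income = contribution − fixed costs = $3,253,694.90 − $2,033,000 = $1,220,694.90.
DOL = contribution ÷ EBIT = $3,253,694.90 ÷ $1,220,694.90 = 2.6654.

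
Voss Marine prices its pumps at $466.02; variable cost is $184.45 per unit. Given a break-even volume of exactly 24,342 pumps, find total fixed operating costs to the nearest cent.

Each unit contributes $466.02 − $184.45 = $281.57.
Since BE = FC / CM, FC = 24,342 × $281.57 = $6,853,976.94.

$6,853,976.94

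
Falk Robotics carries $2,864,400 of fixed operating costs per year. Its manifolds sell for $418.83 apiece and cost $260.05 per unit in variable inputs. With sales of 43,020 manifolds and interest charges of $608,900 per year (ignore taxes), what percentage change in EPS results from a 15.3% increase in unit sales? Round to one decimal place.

Total contribution margin = 43,020 × $158.78 = $6,830,715.60.
Subtracting fixed costs: EBIT = $6,830,715.60 − $2,864,400 = $3,966,315.60.
Interest = $608,900.00, so EBIT − I = $3,357,415.60.
Degree of combined leverage = contribution ÷ (EBIT − I) = $6,830,715.60 ÷ $3,357,415.60 = 2.0345.
%ΔEPS = DCL × %ΔSales = 2.0345 × +15.3% = +31.1%.

+31.1%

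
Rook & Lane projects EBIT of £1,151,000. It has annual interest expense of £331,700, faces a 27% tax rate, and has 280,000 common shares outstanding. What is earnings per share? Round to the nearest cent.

Pre-tax income = £1,151,000 − £331,700.00 = £819,300.00.
Net income = £819,300.00 × (1 − 0.27) = £598,089.00.
EPS = £598,089.00 ÷ 280,000 = £2.14.

£2.14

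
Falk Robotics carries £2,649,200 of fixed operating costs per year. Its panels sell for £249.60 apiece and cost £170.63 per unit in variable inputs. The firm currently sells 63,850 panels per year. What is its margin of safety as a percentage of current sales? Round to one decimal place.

Contribution margin per unit = £249.60 − £170.63 = £78.97. Break-even units = £2,649,200 ÷ £78.97 = 33,546.92; break-even revenue = 33,546.92 × £249.60 = £8,373,310.37.
Current sales = 63,850 × £249.60 = £15,936,960.00.
Margin of safety = (£15,936,960.00 − £8,373,310.37) ÷ £15,936,960.00 = 47.5%.

47.5%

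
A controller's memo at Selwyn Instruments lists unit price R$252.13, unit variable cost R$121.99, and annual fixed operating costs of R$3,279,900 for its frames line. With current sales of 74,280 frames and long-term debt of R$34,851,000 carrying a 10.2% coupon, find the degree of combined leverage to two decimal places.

3.41

At 74,280 units, contribution = 74,280 × R$130.14 = R$9,666,799.20.
Operating income = contribution − fixed costs = R$9,666,799.20 − R$3,279,900 = R$6,386,899.20. Interest = R$3,554,802.00, so EBIT − I = R$2,832,097.20.
DCL = contribution ÷ (EBIT − I) = R$9,666,799.20 ÷ R$2,832,097.20 = 3.4133.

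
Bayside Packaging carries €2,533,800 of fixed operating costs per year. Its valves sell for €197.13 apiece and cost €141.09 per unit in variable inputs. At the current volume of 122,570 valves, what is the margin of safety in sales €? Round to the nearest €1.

€15,249,162

Unit CM = price − variable cost = €197.13 − €141.09 = €56.04. Break-even units = €2,533,800 ÷ €56.04 = 45,214.13; break-even revenue = 45,214.13 × €197.13 = €8,913,061.99.
Actual sales revenue = 122,570 × €197.13 = €24,162,224.10.
Margin of safety = €24,162,224.10 − €8,913,061.99 = €15,249,162.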